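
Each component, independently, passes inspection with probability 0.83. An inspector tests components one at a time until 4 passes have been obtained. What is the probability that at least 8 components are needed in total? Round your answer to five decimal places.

Needing more than 7 components ⇔ fewer than 4 successes in the first 7. With X ~ Binomial(7, 0.83), P(Y > 7) = P(X ≤ 3).
  k=0: C(7,0)·0.83^0·0.17^7 = 0.0000041
  k=1: C(7,1)·0.83^1·0.17^6 = 0.0001402
  k=2: C(7,2)·0.83^2·0.17^5 = 0.0020541
  k=3: C(7,3)·0.83^3·0.17^4 = 0.0167147
P(X ≤ 3) = 0.0189131

0.01891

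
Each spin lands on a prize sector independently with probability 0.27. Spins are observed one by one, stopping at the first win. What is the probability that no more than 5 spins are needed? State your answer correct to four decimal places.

Y = number of spins to the first success; geometric, p = 0.27.
P(Y ≤ 5) = 1 − (1−p)^5 = 1 − 0.207307 = 0.792693

0.7927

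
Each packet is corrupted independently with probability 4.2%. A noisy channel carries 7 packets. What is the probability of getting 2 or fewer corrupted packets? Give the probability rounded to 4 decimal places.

0.9977

X ~ Binomial(7, 0.042); P(X ≤ 2) = Σ C(7,k) p^k (1−p)^(7−k) over k:
  k=0: C(7,0)·0.042^0·0.958^7 = 0.740557
  k=1: C(7,1)·0.042^1·0.958^6 = 0.227269
  k=2: C(7,2)·0.042^2·0.958^5 = 0.029891
Total = 0.997718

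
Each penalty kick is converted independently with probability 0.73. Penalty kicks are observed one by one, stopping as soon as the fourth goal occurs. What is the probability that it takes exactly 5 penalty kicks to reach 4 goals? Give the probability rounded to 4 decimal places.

Y = trial on which the fourth success occurs; negative binomial, r=4, p=0.73.
P(Y=5) = C(4,3) · p^4 · (1−p)^1
= 4 · 0.28398 · 0.27 = 0.306701

0.3067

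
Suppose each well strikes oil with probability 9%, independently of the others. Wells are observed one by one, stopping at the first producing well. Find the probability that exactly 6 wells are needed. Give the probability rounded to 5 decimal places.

0.05616

Geometric (trials to first success), p = 0.09.
P(Y = 6) = (1−p)^5 · p = 0.62403 · 0.09 = 0.0561629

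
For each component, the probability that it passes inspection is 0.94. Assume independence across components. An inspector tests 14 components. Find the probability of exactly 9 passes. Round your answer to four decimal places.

0.0009

X ~ Binomial(n=14, p=0.94).
P(X=9) = C(14,9) · p^9 · (1−p)^5
= 2002 · 0.57299 · 7.776e-07 = 0.000892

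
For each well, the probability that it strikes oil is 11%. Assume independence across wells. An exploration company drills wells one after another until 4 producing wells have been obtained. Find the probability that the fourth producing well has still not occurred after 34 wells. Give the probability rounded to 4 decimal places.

0.4769

Needing more than 34 wells ⇔ fewer than 4 successes in the first 34. With X ~ Binomial(34, 0.11), P(Y > 34) = P(X ≤ 3).
  k=0: C(34,0)·0.11^0·0.89^34 = 0.019022
  k=1: C(34,1)·0.11^1·0.89^33 = 0.079936
  k=2: C(34,2)·0.11^2·0.89^32 = 0.163015
  k=3: C(34,3)·0.11^3·0.89^31 = 0.214912
P(X ≤ 3) = 0.476885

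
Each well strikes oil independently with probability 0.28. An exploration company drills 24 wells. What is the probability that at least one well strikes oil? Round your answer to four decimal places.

P(at least one) = 1 − P(none) = 1 − (1 − 0.28)^24
= 1 − 0.000377 = 0.999623

0.9996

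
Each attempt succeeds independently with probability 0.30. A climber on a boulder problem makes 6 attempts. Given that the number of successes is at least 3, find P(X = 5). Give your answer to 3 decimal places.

0.040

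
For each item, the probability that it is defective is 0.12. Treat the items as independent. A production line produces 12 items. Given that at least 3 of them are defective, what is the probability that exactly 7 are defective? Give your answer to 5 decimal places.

0.00090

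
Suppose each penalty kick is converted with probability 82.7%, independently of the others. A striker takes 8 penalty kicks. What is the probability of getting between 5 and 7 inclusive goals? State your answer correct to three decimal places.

0.746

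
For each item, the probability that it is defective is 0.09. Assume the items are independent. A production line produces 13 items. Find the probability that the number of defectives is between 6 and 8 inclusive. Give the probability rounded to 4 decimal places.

X ~ Binomial(13, 0.09); P(6 ≤ X ≤ 8) = Σ C(13,k) p^k (1−p)^(13−k) over k:
  k=6: C(13,6)·0.09^6·0.91^7 = 0.000471
  k=7: C(13,7)·0.09^7·0.91^6 = 0.000047
  k=8: C(13,8)·0.09^8·0.91^5 = 0.000003
Total = 0.000521

0.0005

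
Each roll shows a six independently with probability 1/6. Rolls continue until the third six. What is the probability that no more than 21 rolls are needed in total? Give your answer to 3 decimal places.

Finishing within 21 rolls ⇔ at least 3 successes in the first 21. With X ~ Binomial(21, 0.166667), P(Y ≤ 21) = 1 − P(X ≤ 2).
  k=0: C(21,0)·0.166667^0·0.833333^21 = 0.02174
  k=1: C(21,1)·0.166667^1·0.833333^20 = 0.09129
  k=2: C(21,2)·0.166667^2·0.833333^19 = 0.18259
1 − 0.29562 = 0.70438

0.704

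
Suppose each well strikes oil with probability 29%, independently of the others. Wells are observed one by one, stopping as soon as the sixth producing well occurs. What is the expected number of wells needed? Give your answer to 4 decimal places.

Y = total wells until the sixth success; negative binomial with r=6, p=0.29.
E[Y] = r / p = 6 / 0.29 = 20.689655

20.6897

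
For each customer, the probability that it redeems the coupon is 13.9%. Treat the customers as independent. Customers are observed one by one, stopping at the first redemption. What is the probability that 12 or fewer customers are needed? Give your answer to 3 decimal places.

0.834

Y = number of customers to the first success; geometric, p = 0.139.
P(Y ≤ 12) = 1 − (1−p)^12 = 1 − 0.16597 = 0.83403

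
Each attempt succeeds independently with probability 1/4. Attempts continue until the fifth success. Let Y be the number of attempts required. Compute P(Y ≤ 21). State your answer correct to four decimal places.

0.6326

Finishing within 21 attempts ⇔ at least 5 successes in the first 21. With X ~ Binomial(21, 0.25), P(Y ≤ 21) = 1 − P(X ≤ 4).
  k=0: C(21,0)·0.25^0·0.75^21 = 0.002378
  k=1: C(21,1)·0.25^1·0.75^20 = 0.016649
  k=2: C(21,2)·0.25^2·0.75^19 = 0.055496
  k=3: C(21,3)·0.25^3·0.75^18 = 0.117159
  k=4: C(21,4)·0.25^4·0.75^17 = 0.175738
1 − 0.367420 = 0.632580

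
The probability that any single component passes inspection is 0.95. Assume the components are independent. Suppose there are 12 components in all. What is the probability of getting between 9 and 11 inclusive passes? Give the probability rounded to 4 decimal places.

X ~ Binomial(12, 0.95); P(9 ≤ X ≤ 11) = Σ C(12,k) p^k (1−p)^(12−k) over k:
  k=9: C(12,9)·0.95^9·0.05^3 = 0.017332
  k=10: C(12,10)·0.95^10·0.05^2 = 0.098792
  k=11: C(12,11)·0.95^11·0.05^1 = 0.341280
Total = 0.457404

0.4574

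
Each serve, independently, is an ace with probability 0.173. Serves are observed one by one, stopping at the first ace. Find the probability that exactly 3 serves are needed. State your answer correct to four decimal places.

Geometric (trials to first success), p = 0.173.
P(Y = 3) = (1−p)^2 · p = 0.68393 · 0.173 = 0.118320

0.1183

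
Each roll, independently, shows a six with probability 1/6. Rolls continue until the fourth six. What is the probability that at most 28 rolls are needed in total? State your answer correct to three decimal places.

0.709

Finishing within 28 rolls ⇔ at least 4 successes in the first 28. With X ~ Binomial(28, 0.166667), P(Y ≤ 28) = 1 − P(X ≤ 3).
  k=0: C(28,0)·0.166667^0·0.833333^28 = 0.00607
  k=1: C(28,1)·0.166667^1·0.833333^27 = 0.03397
  k=2: C(28,2)·0.166667^2·0.833333^26 = 0.09172
  k=3: C(28,3)·0.166667^3·0.833333^25 = 0.15899
1 − 0.29075 = 0.70925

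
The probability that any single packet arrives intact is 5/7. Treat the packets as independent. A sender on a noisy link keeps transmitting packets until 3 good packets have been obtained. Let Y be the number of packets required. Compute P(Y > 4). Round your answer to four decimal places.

0.3232

Needing more than 4 packets ⇔ fewer than 3 successes in the first 4. With X ~ Binomial(4, 0.714286), P(Y > 4) = P(X ≤ 2).
  k=0: C(4,0)·0.714286^0·0.285714^4 = 0.006664
  k=1: C(4,1)·0.714286^1·0.285714^3 = 0.066639
  k=2: C(4,2)·0.714286^2·0.285714^2 = 0.249896
P(X ≤ 2) = 0.323199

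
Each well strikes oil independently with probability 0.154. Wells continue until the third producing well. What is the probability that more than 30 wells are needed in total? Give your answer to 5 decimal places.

Needing more than 30 wells ⇔ fewer than 3 successes in the first 30. With X ~ Binomial(30, 0.154), P(Y > 30) = P(X ≤ 2).
  k=0: C(30,0)·0.154^0·0.846^30 = 0.0066239
  k=1: C(30,1)·0.154^1·0.846^29 = 0.0361728
  k=2: C(30,2)·0.154^2·0.846^28 = 0.0954775
P(X ≤ 2) = 0.1382741

0.13827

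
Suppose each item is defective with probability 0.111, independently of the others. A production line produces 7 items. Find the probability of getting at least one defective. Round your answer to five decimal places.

P(at least one) = 1 − P(none) = 1 − (1 − 0.111)^7
= 1 − 0.4388462 = 0.5611538

0.56115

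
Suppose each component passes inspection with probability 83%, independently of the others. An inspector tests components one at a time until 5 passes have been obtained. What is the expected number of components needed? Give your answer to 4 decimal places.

Y = total components until the fifth success; negative binomial with r=5, p=0.83.
E[Y] = r / p = 5 / 0.83 = 6.024096

6.0241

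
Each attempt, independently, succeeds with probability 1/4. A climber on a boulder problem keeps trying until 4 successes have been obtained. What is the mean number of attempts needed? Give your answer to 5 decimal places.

16.00000

Y = total attempts until the fourth success; negative binomial with r=4, p=0.25.
E[Y] = r / p = 4 / 0.25 = 16.0000000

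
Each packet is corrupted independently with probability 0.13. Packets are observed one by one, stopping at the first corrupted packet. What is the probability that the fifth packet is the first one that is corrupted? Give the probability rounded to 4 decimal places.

0.0745

Geometric (trials to first success), p = 0.13.
P(Y = 5) = (1−p)^4 · p = 0.5729 · 0.13 = 0.074477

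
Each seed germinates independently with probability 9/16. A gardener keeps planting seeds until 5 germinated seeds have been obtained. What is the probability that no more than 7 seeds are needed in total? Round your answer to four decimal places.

0.3412

Finishing within 7 seeds ⇔ at least 5 successes in the first 7. With X ~ Binomial(7, 0.5625), P(Y ≤ 7) = 1 − P(X ≤ 4).
  k=0: C(7,0)·0.5625^0·0.4375^7 = 0.003068
  k=1: C(7,1)·0.5625^1·0.4375^6 = 0.027611
  k=2: C(7,2)·0.5625^2·0.4375^5 = 0.106501
  k=3: C(7,3)·0.5625^3·0.4375^4 = 0.228217
  k=4: C(7,4)·0.5625^4·0.4375^3 = 0.293422
1 − 0.658819 = 0.341181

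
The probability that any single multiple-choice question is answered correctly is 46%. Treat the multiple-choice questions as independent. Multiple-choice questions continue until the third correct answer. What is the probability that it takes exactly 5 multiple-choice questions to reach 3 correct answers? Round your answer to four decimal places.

0.1703

Y = trial on which the third success occurs; negative binomial, r=3, p=0.46.
P(Y=5) = C(4,2) · p^3 · (1−p)^2
= 6 · 0.097336 · 0.2916 = 0.170299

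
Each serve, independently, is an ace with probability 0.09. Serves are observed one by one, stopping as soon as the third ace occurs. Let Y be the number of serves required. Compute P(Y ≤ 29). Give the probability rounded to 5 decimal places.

Finishing within 29 serves ⇔ at least 3 successes in the first 29. With X ~ Binomial(29, 0.09), P(Y ≤ 29) = 1 − P(X ≤ 2).
  k=0: C(29,0)·0.09^0·0.91^29 = 0.0648934
  k=1: C(29,1)·0.09^1·0.91^28 = 0.1861228
  k=2: C(29,2)·0.09^2·0.91^27 = 0.2577084
1 − 0.5087246 = 0.4912754

0.49128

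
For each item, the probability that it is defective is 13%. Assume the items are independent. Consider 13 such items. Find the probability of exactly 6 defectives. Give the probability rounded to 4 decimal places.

X ~ Binomial(n=13, p=0.13).
P(X=6) = C(13,6) · p^6 · (1−p)^7
= 1716 · 4.8268e-06 · 0.37725 = 0.003125

0.0031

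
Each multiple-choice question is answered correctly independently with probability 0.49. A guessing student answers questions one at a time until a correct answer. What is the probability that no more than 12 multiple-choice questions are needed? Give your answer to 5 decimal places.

0.99969

Y = number of multiple-choice questions to the first success; geometric, p = 0.49.
P(Y ≤ 12) = 1 − (1−p)^12 = 1 − 0.0003096 = 0.9996904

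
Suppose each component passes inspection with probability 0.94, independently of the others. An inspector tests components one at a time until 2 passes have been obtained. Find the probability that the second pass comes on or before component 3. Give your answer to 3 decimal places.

0.990

Finishing within 3 components ⇔ at least 2 successes in the first 3. With X ~ Binomial(3, 0.94), P(Y ≤ 3) = 1 − P(X ≤ 1).
  k=0: C(3,0)·0.94^0·0.06^3 = 0.00022
  k=1: C(3,1)·0.94^1·0.06^2 = 0.01015
1 − 0.01037 = 0.98963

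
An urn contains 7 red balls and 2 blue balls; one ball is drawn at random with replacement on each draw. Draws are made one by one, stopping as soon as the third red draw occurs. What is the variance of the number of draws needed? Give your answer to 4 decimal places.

1.1020

Y = total draws until the third success; negative binomial with r=3, p=0.777778.
Var(Y) = r(1−p)/p² = 3·0.222222 / 0.777778² = 1.102041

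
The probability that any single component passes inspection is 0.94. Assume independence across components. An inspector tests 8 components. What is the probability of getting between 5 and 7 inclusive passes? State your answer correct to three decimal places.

0.390

X ~ Binomial(8, 0.94); P(5 ≤ X ≤ 7) = Σ C(8,k) p^k (1−p)^(8−k) over k:
  k=5: C(8,5)·0.94^5·0.06^3 = 0.00888
  k=6: C(8,6)·0.94^6·0.06^2 = 0.06954
  k=7: C(8,7)·0.94^7·0.06^1 = 0.31127
Total = 0.38969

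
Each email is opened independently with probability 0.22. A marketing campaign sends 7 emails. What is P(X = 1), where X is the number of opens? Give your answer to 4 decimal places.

0.3468

X ~ Binomial(n=7, p=0.22).
P(X=1) = C(7,1) · p^1 · (1−p)^6
= 7 · 0.22 · 0.2252 = 0.346807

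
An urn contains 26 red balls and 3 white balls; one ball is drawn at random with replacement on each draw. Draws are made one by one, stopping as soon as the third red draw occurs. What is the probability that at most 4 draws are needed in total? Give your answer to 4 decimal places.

0.9443

Finishing within 4 draws ⇔ at least 3 successes in the first 4. With X ~ Binomial(4, 0.896552), P(Y ≤ 4) = 1 − P(X ≤ 2).
  k=0: C(4,0)·0.896552^0·0.103448^4 = 0.000115
  k=1: C(4,1)·0.896552^1·0.103448^3 = 0.003970
  k=2: C(4,2)·0.896552^2·0.103448^2 = 0.051612
1 − 0.055696 = 0.944304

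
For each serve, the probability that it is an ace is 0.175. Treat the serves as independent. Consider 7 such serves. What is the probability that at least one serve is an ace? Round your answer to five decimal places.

0.73988

P(at least one) = 1 − P(none) = 1 − (1 − 0.175)^7
= 1 − 0.2601223 = 0.7398777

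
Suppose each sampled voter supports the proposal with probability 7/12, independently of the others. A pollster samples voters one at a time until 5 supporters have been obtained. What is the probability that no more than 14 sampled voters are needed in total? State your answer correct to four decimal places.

0.9760

Finishing within 14 sampled voters ⇔ at least 5 successes in the first 14. With X ~ Binomial(14, 0.583333), P(Y ≤ 14) = 1 − P(X ≤ 4).
  k=0: C(14,0)·0.583333^0·0.416667^14 = 0.000005
  k=1: C(14,1)·0.583333^1·0.416667^13 = 0.000093
  k=2: C(14,2)·0.583333^2·0.416667^12 = 0.000848
  k=3: C(14,3)·0.583333^3·0.416667^11 = 0.004748
  k=4: C(14,4)·0.583333^4·0.416667^10 = 0.018281
1 − 0.023975 = 0.976025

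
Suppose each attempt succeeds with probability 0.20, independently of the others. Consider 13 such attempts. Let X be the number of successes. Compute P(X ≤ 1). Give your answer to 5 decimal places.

X ~ Binomial(13, 0.20); P(X ≤ 1) = Σ C(13,k) p^k (1−p)^(13−k) over k:
  k=0: C(13,0)·0.20^0·0.80^13 = 0.0549756
  k=1: C(13,1)·0.20^1·0.80^12 = 0.1786706
Total = 0.2336462

0.23365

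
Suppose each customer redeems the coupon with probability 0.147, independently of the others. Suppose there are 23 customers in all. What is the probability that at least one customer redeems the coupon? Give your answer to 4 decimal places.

0.9742

P(at least one) = 1 − P(none) = 1 − (1 − 0.147)^23
= 1 − 0.025812 = 0.974188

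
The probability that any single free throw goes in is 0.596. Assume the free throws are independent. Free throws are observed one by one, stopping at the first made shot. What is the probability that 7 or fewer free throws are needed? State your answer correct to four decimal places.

Y = number of free throws to the first success; geometric, p = 0.596.
P(Y ≤ 7) = 1 − (1−p)^7 = 1 − 0.001757 = 0.998243

0.9982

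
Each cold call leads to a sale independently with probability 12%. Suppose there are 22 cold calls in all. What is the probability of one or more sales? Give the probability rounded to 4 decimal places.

0.9399

P(at least one) = 1 − P(none) = 1 − (1 − 0.12)^22
= 1 − 0.060065 = 0.939935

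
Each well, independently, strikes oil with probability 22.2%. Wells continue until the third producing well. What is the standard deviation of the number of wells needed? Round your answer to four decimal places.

Y = total wells until the third success; negative binomial with r=3, p=0.222.
SD(Y) = √[r(1−p)/p²] = √(47.358169) = 6.881727

6.8817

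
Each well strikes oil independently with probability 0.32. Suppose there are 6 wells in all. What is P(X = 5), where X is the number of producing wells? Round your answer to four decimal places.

0.0137

X ~ Binomial(n=6, p=0.32).
P(X=5) = C(6,5) · p^5 · (1−p)^1
= 6 · 0.0033554 · 0.68 = 0.013690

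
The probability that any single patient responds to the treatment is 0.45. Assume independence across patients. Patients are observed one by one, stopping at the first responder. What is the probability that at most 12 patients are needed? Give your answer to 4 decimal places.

0.9992

Y = number of patients to the first success; geometric, p = 0.45.
P(Y ≤ 12) = 1 − (1−p)^12 = 1 − 0.000766 = 0.999234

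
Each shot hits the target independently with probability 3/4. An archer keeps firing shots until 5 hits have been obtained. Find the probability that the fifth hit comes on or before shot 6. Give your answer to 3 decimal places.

0.534

Finishing within 6 shots ⇔ at least 5 successes in the first 6. With X ~ Binomial(6, 0.75), P(Y ≤ 6) = 1 − P(X ≤ 4).
  k=0: C(6,0)·0.75^0·0.25^6 = 0.00024
  k=1: C(6,1)·0.75^1·0.25^5 = 0.00439
  k=2: C(6,2)·0.75^2·0.25^4 = 0.03296
  k=3: C(6,3)·0.75^3·0.25^3 = 0.13184
  k=4: C(6,4)·0.75^4·0.25^2 = 0.29663
1 − 0.46606 = 0.53394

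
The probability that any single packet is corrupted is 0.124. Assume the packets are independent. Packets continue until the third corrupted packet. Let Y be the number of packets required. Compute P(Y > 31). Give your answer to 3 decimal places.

Needing more than 31 packets ⇔ fewer than 3 successes in the first 31. With X ~ Binomial(31, 0.124), P(Y > 31) = P(X ≤ 2).
  k=0: C(31,0)·0.124^0·0.876^31 = 0.01651
  k=1: C(31,1)·0.124^1·0.876^30 = 0.07243
  k=2: C(31,2)·0.124^2·0.876^29 = 0.15379
P(X ≤ 2) = 0.24272

0.243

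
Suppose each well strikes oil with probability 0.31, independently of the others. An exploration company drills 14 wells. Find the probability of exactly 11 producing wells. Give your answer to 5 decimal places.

0.00030

X ~ Binomial(n=14, p=0.31).
P(X=11) = C(14,11) · p^11 · (1−p)^3
= 364 · 2.5408e-06 · 0.32851 = 0.0003038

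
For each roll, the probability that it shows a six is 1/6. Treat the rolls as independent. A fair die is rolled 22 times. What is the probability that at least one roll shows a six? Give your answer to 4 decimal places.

P(at least one) = 1 − P(none) = 1 − (1 − 0.166667)^22
= 1 − 0.018114 = 0.981886

0.9819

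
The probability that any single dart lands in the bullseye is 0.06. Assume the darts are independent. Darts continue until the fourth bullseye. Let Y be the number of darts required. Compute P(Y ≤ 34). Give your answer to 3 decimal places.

0.145

Finishing within 34 darts ⇔ at least 4 successes in the first 34. With X ~ Binomial(34, 0.06), P(Y ≤ 34) = 1 − P(X ≤ 3).
  k=0: C(34,0)·0.06^0·0.94^34 = 0.12200
  k=1: C(34,1)·0.06^1·0.94^33 = 0.26476
  k=2: C(34,2)·0.06^2·0.94^32 = 0.27884
  k=3: C(34,3)·0.06^3·0.94^31 = 0.18985
1 − 0.85544 = 0.14456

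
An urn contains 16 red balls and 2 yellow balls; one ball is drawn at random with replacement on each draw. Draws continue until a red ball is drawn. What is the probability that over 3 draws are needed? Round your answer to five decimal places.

0.00137

Y = number of draws to the first success; geometric, p = 0.888889.
P(Y > 3) = P(first 3 all fail) = (1−p)^3 = 0.0013717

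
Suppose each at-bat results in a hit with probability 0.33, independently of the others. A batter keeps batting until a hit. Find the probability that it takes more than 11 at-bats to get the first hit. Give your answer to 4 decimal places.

0.0122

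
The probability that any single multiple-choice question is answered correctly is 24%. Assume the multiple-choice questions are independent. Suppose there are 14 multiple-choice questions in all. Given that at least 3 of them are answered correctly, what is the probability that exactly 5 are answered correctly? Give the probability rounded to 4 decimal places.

X ~ Binomial(14, 0.24). Want P(X=5 | X≥3) = P(X=5) / P(X≥3).
P(X=5) = C(14,5)·0.24^5·0.76^9 = 0.134847
P(X≥3) = 1 − 0.021448 − 0.094823 − 0.194638 = 0.689091
Ratio = 0.134847 / 0.689091 = 0.195689

0.1957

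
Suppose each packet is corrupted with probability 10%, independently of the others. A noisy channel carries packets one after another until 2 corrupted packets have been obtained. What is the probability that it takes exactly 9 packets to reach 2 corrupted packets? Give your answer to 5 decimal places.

Y = trial on which the second success occurs; negative binomial, r=2, p=0.10.
P(Y=9) = C(8,1) · p^2 · (1−p)^7
= 8 · 0.01 · 0.4783 = 0.0382638

0.03826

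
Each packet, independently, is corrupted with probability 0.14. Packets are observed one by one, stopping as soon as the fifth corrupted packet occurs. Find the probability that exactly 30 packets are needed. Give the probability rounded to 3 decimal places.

Y = trial on which the fifth success occurs; negative binomial, r=5, p=0.14.
P(Y=30) = C(29,4) · p^5 · (1−p)^25
= 23751 · 5.3782e-05 · 0.023039 = 0.02943

0.029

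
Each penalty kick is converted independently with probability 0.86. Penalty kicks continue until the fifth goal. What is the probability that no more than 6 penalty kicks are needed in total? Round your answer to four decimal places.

0.7997

Finishing within 6 penalty kicks ⇔ at least 5 successes in the first 6. With X ~ Binomial(6, 0.86), P(Y ≤ 6) = 1 − P(X ≤ 4).
  k=0: C(6,0)·0.86^0·0.14^6 = 0.000008
  k=1: C(6,1)·0.86^1·0.14^5 = 0.000278
  k=2: C(6,2)·0.86^2·0.14^4 = 0.004262
  k=3: C(6,3)·0.86^3·0.14^3 = 0.034907
  k=4: C(6,4)·0.86^4·0.14^2 = 0.160820
1 − 0.200274 = 0.799726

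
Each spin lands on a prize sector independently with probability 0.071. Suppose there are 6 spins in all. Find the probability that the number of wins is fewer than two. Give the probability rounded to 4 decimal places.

X ~ Binomial(6, 0.071); P(X ≤ 1) = Σ C(6,k) p^k (1−p)^(6−k) over k:
  k=0: C(6,0)·0.071^0·0.929^6 = 0.642827
  k=1: C(6,1)·0.071^1·0.929^5 = 0.294773
Total = 0.937601

0.9376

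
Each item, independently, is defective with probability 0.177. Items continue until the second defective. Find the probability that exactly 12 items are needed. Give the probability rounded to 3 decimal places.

Y = trial on which the second success occurs; negative binomial, r=2, p=0.177.
P(Y=12) = C(11,1) · p^2 · (1−p)^10
= 11 · 0.031329 · 0.14256 = 0.04913

0.049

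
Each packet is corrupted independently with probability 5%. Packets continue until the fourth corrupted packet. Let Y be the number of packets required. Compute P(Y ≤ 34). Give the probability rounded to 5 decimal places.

Finishing within 34 packets ⇔ at least 4 successes in the first 34. With X ~ Binomial(34, 0.05), P(Y ≤ 34) = 1 − P(X ≤ 3).
  k=0: C(34,0)·0.05^0·0.95^34 = 0.1748246
  k=1: C(34,1)·0.05^1·0.95^33 = 0.3128440
  k=2: C(34,2)·0.05^2·0.95^32 = 0.2716804
  k=3: C(34,3)·0.05^3·0.95^31 = 0.1525223
1 − 0.9118713 = 0.0881287

0.08813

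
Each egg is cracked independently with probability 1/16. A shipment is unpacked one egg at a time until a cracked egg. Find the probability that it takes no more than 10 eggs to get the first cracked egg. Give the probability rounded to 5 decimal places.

0.47554

Y = number of eggs to the first success; geometric, p = 0.0625.
P(Y ≤ 10) = 1 − (1−p)^10 = 1 − 0.5244605 = 0.4755395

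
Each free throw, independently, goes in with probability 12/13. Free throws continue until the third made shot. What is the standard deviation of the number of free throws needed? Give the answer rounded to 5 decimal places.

Y = total free throws until the third success; negative binomial with r=3, p=0.923077.
SD(Y) = √[r(1−p)/p²] = √(0.2708333) = 0.5204165

0.52042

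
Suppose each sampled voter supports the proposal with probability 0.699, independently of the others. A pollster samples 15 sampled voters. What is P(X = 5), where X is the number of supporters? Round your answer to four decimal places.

X ~ Binomial(n=15, p=0.699).
P(X=5) = C(15,5) · p^5 · (1−p)^10
= 3003 · 0.16687 · 6.1047e-06 = 0.003059

0.0031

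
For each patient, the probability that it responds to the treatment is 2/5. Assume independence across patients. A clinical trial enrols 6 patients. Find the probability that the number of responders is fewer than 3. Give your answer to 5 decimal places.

0.54432

X ~ Binomial(6, 0.40); P(X ≤ 2) = Σ C(6,k) p^k (1−p)^(6−k) over k:
  k=0: C(6,0)·0.40^0·0.60^6 = 0.0466560
  k=1: C(6,1)·0.40^1·0.60^5 = 0.1866240
  k=2: C(6,2)·0.40^2·0.60^4 = 0.3110400
Total = 0.5443200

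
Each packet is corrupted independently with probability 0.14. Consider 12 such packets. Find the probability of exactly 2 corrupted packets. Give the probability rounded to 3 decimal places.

X ~ Binomial(n=12, p=0.14).
P(X=2) = C(12,2) · p^2 · (1−p)^10
= 66 · 0.0196 · 0.2213 = 0.28628

0.286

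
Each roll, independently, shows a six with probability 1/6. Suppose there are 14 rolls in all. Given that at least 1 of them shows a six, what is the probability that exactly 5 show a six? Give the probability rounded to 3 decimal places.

X ~ Binomial(14, 0.166667). Want P(X=5 | X≥1) = P(X=5) / P(X≥1).
P(X=5) = C(14,5)·0.166667^5·0.833333^9 = 0.04990
P(X≥1) = 1 − 0.07789 = 0.92211
Ratio = 0.04990 / 0.92211 = 0.05411

0.054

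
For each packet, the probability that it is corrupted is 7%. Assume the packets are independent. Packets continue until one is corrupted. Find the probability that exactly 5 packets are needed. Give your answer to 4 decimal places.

Geometric (trials to first success), p = 0.07.
P(Y = 5) = (1−p)^4 · p = 0.74805 · 0.07 = 0.052364

0.0524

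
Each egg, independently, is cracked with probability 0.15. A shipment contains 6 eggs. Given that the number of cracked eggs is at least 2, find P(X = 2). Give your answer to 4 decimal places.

0.7882

X ~ Binomial(6, 0.15). Want P(X=2 | X≥2) = P(X=2) / P(X≥2).
P(X=2) = C(6,2)·0.15^2·0.85^4 = 0.176177
P(X≥2) = 1 − 0.377150 − 0.399335 = 0.223516
Ratio = 0.176177 / 0.223516 = 0.788209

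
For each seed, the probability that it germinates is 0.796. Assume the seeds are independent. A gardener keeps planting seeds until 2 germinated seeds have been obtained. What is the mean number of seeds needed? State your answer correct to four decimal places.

2.5126

Y = total seeds until the second success; negative binomial with r=2, p=0.796.
E[Y] = r / p = 2 / 0.796 = 2.512563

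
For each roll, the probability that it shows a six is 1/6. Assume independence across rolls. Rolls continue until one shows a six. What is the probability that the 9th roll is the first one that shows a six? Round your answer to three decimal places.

0.039

Geometric (trials to first success), p = 0.166667.
P(Y = 9) = (1−p)^8 · p = 0.23257 · 0.166667 = 0.03876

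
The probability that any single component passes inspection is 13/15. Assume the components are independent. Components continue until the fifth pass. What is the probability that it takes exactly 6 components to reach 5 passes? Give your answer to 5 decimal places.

0.32596

Y = trial on which the fifth success occurs; negative binomial, r=5, p=0.866667.
P(Y=6) = C(5,4) · p^5 · (1−p)^1
= 5 · 0.48895 · 0.13333 = 0.3259637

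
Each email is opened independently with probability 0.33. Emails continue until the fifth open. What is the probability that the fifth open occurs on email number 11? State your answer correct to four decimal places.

Y = trial on which the fifth success occurs; negative binomial, r=5, p=0.33.
P(Y=11) = C(10,4) · p^5 · (1−p)^6
= 210 · 0.0039135 · 0.090458 = 0.074343

0.0743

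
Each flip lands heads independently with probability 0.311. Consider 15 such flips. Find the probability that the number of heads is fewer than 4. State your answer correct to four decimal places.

X ~ Binomial(15, 0.311); P(X ≤ 3) = Σ C(15,k) p^k (1−p)^(15−k) over k:
  k=0: C(15,0)·0.311^0·0.689^15 = 0.003744
  k=1: C(15,1)·0.311^1·0.689^14 = 0.025347
  k=2: C(15,2)·0.311^2·0.689^13 = 0.080087
  k=3: C(15,3)·0.311^3·0.689^12 = 0.156647
Total = 0.265824

0.2658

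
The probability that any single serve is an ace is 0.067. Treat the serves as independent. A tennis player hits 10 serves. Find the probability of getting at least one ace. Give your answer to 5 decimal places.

P(at least one) = 1 − P(none) = 1 − (1 − 0.067)^10
= 1 − 0.4998232 = 0.5001768

0.50018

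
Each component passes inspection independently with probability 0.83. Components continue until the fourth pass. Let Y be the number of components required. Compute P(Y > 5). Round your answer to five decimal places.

Needing more than 5 components ⇔ fewer than 4 successes in the first 5. With X ~ Binomial(5, 0.83), P(Y > 5) = P(X ≤ 3).
  k=0: C(5,0)·0.83^0·0.17^5 = 0.0001420
  k=1: C(5,1)·0.83^1·0.17^4 = 0.0034661
  k=2: C(5,2)·0.83^2·0.17^3 = 0.0338457
  k=3: C(5,3)·0.83^3·0.17^2 = 0.1652464
P(X ≤ 3) = 0.2027002

0.20270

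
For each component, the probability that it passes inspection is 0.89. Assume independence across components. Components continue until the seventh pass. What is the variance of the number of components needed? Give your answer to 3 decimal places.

Y = total components until the seventh success; negative binomial with r=7, p=0.89.
Var(Y) = r(1−p)/p² = 7·0.11 / 0.89² = 0.97210

0.972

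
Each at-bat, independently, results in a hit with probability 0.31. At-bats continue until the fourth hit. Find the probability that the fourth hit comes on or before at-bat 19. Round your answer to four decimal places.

0.8856

Finishing within 19 at-bats ⇔ at least 4 successes in the first 19. With X ~ Binomial(19, 0.31), P(Y ≤ 19) = 1 − P(X ≤ 3).
  k=0: C(19,0)·0.31^0·0.69^19 = 0.000867
  k=1: C(19,1)·0.31^1·0.69^18 = 0.007403
  k=2: C(19,2)·0.31^2·0.69^17 = 0.029933
  k=3: C(19,3)·0.31^3·0.69^16 = 0.076207
1 − 0.114410 = 0.885590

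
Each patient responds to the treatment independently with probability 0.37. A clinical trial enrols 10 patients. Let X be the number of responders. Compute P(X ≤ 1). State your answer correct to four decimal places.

0.0677

X ~ Binomial(10, 0.37); P(X ≤ 1) = Σ C(10,k) p^k (1−p)^(10−k) over k:
  k=0: C(10,0)·0.37^0·0.63^10 = 0.009849
  k=1: C(10,1)·0.37^1·0.63^9 = 0.057845
Total = 0.067694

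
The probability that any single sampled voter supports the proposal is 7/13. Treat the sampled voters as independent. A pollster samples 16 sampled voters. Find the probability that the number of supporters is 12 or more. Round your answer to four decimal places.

X ~ Binomial(16, 0.538462); P(X ≥ 12) = Σ C(16,k) p^k (1−p)^(16−k) over k:
  k=12: C(16,12)·0.538462^12·0.461538^4 = 0.049064
  k=13: C(16,13)·0.538462^13·0.461538^3 = 0.017613
  k=14: C(16,14)·0.538462^14·0.461538^2 = 0.004403
  k=15: C(16,15)·0.538462^15·0.461538^1 = 0.000685
  k=16: C(16,16)·0.538462^16·0.461538^0 = 0.000050
Total = 0.071814

0.0718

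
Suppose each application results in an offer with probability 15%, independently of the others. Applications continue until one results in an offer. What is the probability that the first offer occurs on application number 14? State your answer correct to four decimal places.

0.0181

Geometric (trials to first success), p = 0.15.
P(Y = 14) = (1−p)^13 · p = 0.12091 · 0.15 = 0.018136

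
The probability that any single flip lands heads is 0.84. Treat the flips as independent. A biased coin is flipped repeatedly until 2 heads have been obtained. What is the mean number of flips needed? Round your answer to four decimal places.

Y = total flips until the second success; negative binomial with r=2, p=0.84.
E[Y] = r / p = 2 / 0.84 = 2.380952

2.3810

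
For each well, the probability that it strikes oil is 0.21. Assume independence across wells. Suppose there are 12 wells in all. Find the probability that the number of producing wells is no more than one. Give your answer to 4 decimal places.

0.2476

X ~ Binomial(12, 0.21); P(X ≤ 1) = Σ C(12,k) p^k (1−p)^(12−k) over k:
  k=0: C(12,0)·0.21^0·0.79^12 = 0.059092
  k=1: C(12,1)·0.21^1·0.79^11 = 0.188494
Total = 0.247586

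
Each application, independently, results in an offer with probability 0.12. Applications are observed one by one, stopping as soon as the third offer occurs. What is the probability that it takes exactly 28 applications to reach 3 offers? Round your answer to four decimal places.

Y = trial on which the third success occurs; negative binomial, r=3, p=0.12.
P(Y=28) = C(27,2) · p^3 · (1−p)^25
= 351 · 0.001728 · 0.040932 = 0.024827

0.0248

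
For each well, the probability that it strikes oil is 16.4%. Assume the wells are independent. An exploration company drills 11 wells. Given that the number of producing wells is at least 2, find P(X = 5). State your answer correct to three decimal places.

X ~ Binomial(11, 0.164). Want P(X=5 | X≥2) = P(X=5) / P(X≥2).
P(X=5) = C(11,5)·0.164^5·0.836^6 = 0.01871
P(X≥2) = 1 − 0.13940 − 0.30081 = 0.55978
Ratio = 0.01871 / 0.55978 = 0.03343

0.033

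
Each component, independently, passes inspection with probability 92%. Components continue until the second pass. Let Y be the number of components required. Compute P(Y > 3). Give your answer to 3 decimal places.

Needing more than 3 components ⇔ fewer than 2 successes in the first 3. With X ~ Binomial(3, 0.92), P(Y > 3) = P(X ≤ 1).
  k=0: C(3,0)·0.92^0·0.08^3 = 0.00051
  k=1: C(3,1)·0.92^1·0.08^2 = 0.01766
P(X ≤ 1) = 0.01818

0.018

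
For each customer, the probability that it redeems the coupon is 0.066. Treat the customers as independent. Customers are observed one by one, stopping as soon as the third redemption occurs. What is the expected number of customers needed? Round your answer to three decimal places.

Y = total customers until the third success; negative binomial with r=3, p=0.066.
E[Y] = r / p = 3 / 0.066 = 45.45455

45.455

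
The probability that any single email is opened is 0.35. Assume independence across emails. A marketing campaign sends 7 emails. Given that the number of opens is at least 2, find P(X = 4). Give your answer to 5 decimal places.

X ~ Binomial(7, 0.35). Want P(X=4 | X≥2) = P(X=4) / P(X≥2).
P(X=4) = C(7,4)·0.35^4·0.65^3 = 0.1442382
P(X≥2) = 1 − 0.0490223 − 0.1847763 = 0.7662014
Ratio = 0.1442382 / 0.7662014 = 0.1882510

0.18825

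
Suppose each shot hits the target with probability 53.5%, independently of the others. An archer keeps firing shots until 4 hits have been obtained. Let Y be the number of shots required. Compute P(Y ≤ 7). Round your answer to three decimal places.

0.576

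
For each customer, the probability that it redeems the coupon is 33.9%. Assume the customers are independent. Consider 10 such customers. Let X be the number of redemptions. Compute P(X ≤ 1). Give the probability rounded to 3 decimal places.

X ~ Binomial(10, 0.339); P(X ≤ 1) = Σ C(10,k) p^k (1−p)^(10−k) over k:
  k=0: C(10,0)·0.339^0·0.661^10 = 0.01592
  k=1: C(10,1)·0.339^1·0.661^9 = 0.08166
Total = 0.09758

0.098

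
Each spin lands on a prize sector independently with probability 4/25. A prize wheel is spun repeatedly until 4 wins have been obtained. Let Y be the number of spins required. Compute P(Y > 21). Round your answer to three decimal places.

0.560

Needing more than 21 spins ⇔ fewer than 4 successes in the first 21. With X ~ Binomial(21, 0.16), P(Y > 21) = P(X ≤ 3).
  k=0: C(21,0)·0.16^0·0.84^21 = 0.02570
  k=1: C(21,1)·0.16^1·0.84^20 = 0.10278
  k=2: C(21,2)·0.16^2·0.84^19 = 0.19578
  k=3: C(21,3)·0.16^3·0.84^18 = 0.23618
P(X ≤ 3) = 0.56044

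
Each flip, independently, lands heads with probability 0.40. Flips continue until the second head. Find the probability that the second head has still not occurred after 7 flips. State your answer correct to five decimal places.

Needing more than 7 flips ⇔ fewer than 2 successes in the first 7. With X ~ Binomial(7, 0.40), P(Y > 7) = P(X ≤ 1).
  k=0: C(7,0)·0.40^0·0.60^7 = 0.0279936
  k=1: C(7,1)·0.40^1·0.60^6 = 0.1306368
P(X ≤ 1) = 0.1586304

0.15863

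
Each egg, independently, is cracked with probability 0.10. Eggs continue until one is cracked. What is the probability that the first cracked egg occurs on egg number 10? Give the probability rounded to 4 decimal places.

Geometric (trials to first success), p = 0.10.
P(Y = 10) = (1−p)^9 · p = 0.38742 · 0.10 = 0.038742

0.0387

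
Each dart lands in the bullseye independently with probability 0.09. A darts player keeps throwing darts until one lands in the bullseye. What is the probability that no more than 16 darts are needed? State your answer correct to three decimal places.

0.779

Y = number of darts to the first success; geometric, p = 0.09.
P(Y ≤ 16) = 1 − (1−p)^16 = 1 − 0.22114 = 0.77886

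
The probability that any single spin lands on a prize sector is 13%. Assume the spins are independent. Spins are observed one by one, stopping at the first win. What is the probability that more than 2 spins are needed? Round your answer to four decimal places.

Y = number of spins to the first success; geometric, p = 0.13.
P(Y > 2) = P(first 2 all fail) = (1−p)^2 = 0.756900

0.7569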